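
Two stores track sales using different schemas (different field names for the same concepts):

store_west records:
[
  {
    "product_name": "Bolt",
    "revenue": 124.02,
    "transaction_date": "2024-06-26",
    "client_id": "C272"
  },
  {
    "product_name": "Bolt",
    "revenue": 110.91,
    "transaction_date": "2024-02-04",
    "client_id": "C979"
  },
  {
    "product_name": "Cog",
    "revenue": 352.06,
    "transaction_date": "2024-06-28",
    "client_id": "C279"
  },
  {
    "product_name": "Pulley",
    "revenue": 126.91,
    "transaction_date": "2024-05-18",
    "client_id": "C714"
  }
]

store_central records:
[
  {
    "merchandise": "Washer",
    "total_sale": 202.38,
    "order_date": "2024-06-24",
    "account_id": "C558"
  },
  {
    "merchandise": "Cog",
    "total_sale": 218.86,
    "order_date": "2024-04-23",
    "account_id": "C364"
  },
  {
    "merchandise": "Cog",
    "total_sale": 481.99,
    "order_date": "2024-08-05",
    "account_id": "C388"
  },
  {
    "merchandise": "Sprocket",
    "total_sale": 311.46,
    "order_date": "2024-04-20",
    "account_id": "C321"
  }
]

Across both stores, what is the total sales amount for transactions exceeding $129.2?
1566.75

Schema mapping: "revenue" (store_west) = "total_sale" (store_central) = sale amount

Sum of sales > $129.2 in store_west: 352.06
Sum of sales > $129.2 in store_central: 1214.69

Total: 352.06 + 1214.69 = 1566.75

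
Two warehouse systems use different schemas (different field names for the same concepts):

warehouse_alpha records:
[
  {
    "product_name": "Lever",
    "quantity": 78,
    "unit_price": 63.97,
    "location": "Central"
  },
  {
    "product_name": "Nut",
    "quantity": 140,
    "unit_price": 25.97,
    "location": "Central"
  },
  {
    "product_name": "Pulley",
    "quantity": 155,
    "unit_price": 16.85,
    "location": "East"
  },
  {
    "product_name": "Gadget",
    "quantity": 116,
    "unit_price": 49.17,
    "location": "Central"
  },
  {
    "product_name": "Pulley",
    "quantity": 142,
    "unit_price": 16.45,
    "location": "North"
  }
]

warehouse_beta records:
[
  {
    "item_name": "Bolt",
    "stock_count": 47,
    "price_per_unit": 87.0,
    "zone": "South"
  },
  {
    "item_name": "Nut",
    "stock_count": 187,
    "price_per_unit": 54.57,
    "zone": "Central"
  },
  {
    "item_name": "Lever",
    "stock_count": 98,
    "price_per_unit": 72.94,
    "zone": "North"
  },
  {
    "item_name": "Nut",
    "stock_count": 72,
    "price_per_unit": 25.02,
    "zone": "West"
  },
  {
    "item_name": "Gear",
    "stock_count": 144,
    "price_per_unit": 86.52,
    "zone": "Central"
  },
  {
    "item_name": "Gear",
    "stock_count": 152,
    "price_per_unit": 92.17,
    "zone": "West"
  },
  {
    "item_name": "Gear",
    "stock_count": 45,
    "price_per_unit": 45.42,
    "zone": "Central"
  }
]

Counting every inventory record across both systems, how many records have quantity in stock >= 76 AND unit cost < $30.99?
3

Schema mappings:
- "quantity" (warehouse_alpha) = "stock_count" (warehouse_beta) = quantity
- "unit_price" (warehouse_alpha) = "price_per_unit" (warehouse_beta) = unit cost

Records meeting both conditions in warehouse_alpha: 3
Records meeting both conditions in warehouse_beta: 0

Total: 3 + 0 = 3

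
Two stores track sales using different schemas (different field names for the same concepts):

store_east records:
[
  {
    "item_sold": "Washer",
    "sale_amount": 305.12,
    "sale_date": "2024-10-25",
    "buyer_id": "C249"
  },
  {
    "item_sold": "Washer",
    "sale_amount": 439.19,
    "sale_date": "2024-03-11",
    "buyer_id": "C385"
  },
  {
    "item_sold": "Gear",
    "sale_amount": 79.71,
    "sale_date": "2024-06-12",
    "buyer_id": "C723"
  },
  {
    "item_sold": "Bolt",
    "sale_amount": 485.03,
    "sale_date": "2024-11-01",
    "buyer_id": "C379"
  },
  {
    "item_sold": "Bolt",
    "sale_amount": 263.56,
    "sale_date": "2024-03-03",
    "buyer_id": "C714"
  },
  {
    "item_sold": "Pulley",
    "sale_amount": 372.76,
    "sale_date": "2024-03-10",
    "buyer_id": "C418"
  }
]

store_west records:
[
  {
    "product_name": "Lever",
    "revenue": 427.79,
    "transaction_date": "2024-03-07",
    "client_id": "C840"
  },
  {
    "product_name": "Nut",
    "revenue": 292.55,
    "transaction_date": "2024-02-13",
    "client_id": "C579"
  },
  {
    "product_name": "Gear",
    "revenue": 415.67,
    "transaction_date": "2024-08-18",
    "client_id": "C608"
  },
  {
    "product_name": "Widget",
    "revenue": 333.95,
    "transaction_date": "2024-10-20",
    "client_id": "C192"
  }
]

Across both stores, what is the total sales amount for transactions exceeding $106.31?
3335.62

Schema mapping: "sale_amount" (store_east) = "revenue" (store_west) = sale amount

Sum of sales > $106.31 in store_east: 1865.66
Sum of sales > $106.31 in store_west: 1469.96

Total: 1865.66 + 1469.96 = 3335.62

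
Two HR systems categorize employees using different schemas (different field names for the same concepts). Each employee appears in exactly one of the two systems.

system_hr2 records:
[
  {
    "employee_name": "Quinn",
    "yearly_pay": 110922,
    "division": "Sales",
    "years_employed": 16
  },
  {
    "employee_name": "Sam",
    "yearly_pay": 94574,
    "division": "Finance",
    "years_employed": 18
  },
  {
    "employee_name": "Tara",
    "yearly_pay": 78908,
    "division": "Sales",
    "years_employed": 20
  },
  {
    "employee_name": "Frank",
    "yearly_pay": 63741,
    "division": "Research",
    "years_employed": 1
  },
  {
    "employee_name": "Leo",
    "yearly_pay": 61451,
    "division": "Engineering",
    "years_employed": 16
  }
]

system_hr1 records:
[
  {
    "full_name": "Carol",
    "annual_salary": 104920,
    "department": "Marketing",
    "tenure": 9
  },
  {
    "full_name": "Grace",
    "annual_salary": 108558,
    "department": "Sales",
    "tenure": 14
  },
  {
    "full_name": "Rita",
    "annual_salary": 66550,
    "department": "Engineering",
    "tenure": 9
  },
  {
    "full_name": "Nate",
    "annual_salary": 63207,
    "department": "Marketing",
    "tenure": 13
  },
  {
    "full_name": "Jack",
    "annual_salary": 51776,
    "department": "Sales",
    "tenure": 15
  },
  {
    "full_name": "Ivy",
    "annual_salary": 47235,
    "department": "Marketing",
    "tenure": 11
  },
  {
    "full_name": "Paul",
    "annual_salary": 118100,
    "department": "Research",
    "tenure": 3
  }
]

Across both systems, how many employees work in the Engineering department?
2

Schema mapping: "division" (system_hr2) = "department" (system_hr1) = department

Engineering employees in system_hr2: 1
Engineering employees in system_hr1: 1

Total in Engineering: 1 + 1 = 2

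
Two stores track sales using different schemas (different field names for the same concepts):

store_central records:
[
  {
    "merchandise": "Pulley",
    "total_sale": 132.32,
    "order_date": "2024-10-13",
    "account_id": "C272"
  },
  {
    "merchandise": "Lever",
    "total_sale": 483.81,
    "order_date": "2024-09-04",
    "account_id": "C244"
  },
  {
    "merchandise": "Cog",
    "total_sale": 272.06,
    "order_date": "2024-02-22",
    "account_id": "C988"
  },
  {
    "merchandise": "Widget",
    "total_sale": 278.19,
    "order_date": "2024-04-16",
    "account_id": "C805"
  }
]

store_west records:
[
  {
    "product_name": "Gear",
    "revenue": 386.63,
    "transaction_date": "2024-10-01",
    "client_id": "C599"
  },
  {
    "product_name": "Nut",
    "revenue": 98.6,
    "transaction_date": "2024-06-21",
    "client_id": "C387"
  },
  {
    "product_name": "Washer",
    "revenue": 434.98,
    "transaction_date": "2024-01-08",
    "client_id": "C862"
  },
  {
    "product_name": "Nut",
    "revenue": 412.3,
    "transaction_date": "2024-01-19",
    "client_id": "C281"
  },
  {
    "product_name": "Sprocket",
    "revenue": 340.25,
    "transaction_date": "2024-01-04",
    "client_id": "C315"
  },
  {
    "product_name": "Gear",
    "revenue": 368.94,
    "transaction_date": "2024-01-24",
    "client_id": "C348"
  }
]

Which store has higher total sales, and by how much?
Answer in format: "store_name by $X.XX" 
store_west by $875.32

Schema mapping: "total_sale" (store_central) = "revenue" (store_west) = sale amount

Total for store_central: 1166.38
Total for store_west: 2041.70

Difference: |1166.38 - 2041.70| = 875.32
store_west has higher sales by $875.32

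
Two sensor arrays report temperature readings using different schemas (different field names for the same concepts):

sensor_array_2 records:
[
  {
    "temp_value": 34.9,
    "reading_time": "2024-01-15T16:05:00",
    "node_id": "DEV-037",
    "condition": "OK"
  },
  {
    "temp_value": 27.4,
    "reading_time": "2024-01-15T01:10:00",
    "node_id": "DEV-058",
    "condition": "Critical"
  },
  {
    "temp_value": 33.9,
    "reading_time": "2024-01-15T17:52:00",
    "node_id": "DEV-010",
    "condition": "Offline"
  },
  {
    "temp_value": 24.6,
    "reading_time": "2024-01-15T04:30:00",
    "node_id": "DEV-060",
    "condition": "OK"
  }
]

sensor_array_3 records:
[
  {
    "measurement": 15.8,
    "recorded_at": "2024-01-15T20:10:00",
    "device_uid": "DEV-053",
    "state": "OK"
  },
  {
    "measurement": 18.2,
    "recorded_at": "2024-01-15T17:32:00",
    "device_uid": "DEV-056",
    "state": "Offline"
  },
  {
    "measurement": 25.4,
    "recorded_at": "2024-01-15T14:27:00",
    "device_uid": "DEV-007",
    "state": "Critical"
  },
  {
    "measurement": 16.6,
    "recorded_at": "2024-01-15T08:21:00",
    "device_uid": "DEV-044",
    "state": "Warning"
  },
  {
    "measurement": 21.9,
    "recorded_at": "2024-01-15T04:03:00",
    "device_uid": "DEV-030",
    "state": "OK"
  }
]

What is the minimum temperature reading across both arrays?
15.8

Schema mapping: "temp_value" (sensor_array_2) = "measurement" (sensor_array_3) = temperature reading

Minimum in sensor_array_2: 24.6
Minimum in sensor_array_3: 15.8

Overall minimum: min(24.6, 15.8) = 15.8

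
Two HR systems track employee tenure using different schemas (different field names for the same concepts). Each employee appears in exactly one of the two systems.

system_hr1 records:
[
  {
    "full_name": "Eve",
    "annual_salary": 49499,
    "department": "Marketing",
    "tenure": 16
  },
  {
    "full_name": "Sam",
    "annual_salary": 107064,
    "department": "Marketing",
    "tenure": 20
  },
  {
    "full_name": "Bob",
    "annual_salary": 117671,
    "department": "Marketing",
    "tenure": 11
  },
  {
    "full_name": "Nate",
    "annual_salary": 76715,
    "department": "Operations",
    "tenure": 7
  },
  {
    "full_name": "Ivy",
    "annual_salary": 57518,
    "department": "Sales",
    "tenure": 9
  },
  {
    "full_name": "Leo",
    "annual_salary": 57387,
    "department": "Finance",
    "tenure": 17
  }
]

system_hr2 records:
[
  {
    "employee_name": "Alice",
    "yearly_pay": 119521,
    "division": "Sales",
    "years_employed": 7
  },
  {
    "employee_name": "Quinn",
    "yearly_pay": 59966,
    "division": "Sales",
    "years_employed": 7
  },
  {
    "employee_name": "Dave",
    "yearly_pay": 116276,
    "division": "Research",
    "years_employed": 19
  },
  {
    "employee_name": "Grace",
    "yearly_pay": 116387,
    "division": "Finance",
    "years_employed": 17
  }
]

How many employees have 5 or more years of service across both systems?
10

Reconcile schemas: "tenure" (system_hr1) = "years_employed" (system_hr2) = years of service

From system_hr1: 6 employees with >= 5 years
From system_hr2: 4 employees with >= 5 years

Total: 6 + 4 = 10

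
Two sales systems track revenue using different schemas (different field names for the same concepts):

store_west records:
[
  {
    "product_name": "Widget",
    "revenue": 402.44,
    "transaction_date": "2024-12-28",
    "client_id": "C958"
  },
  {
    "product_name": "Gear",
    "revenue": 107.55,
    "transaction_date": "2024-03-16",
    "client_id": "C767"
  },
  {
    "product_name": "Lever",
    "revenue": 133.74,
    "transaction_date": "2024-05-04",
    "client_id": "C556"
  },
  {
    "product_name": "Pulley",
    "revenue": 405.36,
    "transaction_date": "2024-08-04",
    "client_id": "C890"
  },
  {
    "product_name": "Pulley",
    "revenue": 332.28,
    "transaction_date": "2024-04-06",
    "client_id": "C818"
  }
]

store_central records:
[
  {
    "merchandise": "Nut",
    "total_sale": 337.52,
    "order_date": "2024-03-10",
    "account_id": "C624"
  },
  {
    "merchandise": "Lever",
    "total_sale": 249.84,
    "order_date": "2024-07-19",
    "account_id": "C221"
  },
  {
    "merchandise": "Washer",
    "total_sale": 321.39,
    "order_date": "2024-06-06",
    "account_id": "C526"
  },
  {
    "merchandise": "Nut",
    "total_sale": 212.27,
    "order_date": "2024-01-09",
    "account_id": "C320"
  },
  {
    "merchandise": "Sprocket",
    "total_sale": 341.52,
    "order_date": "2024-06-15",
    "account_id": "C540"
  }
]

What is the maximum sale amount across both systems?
405.36

Reconcile: "revenue" (store_west) = "total_sale" (store_central) = sale amount

Maximum in store_west: 405.36
Maximum in store_central: 341.52

Overall maximum: max(405.36, 341.52) = 405.36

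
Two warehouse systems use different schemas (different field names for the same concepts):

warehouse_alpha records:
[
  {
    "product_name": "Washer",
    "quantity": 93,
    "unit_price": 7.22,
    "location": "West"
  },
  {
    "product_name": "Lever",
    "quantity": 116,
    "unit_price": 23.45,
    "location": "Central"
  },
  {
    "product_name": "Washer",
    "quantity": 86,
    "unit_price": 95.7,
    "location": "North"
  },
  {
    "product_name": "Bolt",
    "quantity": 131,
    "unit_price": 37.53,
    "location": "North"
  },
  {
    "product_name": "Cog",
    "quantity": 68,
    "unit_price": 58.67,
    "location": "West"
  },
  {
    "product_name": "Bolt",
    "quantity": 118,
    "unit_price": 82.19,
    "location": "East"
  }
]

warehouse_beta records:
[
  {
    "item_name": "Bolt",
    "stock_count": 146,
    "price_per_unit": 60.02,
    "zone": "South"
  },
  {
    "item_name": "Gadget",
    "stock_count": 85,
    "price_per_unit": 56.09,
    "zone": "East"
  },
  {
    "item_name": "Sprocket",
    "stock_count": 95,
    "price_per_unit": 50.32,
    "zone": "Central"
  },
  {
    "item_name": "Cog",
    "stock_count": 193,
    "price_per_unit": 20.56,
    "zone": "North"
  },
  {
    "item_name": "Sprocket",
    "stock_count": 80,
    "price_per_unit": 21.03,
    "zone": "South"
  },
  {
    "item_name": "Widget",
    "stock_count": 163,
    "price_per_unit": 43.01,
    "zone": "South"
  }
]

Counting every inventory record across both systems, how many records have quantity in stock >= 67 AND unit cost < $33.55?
4

Schema mappings:
- "quantity" (warehouse_alpha) = "stock_count" (warehouse_beta) = quantity
- "unit_price" (warehouse_alpha) = "price_per_unit" (warehouse_beta) = unit cost

Records meeting both conditions in warehouse_alpha: 2
Records meeting both conditions in warehouse_beta: 2

Total: 2 + 2 = 4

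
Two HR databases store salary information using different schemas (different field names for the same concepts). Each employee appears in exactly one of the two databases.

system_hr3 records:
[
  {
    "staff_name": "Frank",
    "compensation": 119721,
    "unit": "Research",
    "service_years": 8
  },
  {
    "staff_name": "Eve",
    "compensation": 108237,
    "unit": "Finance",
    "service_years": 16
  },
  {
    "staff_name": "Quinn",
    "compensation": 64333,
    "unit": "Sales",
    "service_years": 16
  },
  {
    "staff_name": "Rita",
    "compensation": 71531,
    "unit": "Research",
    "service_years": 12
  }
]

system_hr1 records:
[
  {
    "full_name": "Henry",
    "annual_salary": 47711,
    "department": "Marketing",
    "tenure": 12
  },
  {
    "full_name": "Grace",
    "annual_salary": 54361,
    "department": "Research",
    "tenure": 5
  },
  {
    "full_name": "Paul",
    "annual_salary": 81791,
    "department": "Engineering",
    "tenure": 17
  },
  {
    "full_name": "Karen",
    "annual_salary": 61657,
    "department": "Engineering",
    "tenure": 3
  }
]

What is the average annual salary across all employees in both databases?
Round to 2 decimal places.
76167.75

Schema mapping: "compensation" (system_hr3) = "annual_salary" (system_hr1) = annual salary

All salaries: [119721, 108237, 64333, 71531, 47711, 54361, 81791, 61657]
Sum: 609342
Count: 8
Average: 609342 / 8 = 76167.75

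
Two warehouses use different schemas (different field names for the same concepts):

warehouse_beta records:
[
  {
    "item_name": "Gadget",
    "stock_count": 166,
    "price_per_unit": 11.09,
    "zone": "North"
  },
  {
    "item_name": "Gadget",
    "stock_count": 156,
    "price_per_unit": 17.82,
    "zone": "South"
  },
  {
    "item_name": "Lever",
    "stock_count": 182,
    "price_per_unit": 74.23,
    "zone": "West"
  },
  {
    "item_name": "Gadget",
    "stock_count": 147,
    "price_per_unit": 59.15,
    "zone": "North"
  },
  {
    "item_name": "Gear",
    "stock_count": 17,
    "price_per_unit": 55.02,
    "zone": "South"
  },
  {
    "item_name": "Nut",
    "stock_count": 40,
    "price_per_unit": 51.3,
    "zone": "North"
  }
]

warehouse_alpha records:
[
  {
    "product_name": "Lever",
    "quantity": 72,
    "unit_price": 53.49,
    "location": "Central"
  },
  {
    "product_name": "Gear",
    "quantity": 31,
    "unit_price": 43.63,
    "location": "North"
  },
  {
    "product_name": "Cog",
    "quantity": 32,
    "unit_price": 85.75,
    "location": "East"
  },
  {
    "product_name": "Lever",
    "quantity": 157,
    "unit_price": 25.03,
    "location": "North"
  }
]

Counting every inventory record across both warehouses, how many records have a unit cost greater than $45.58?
6

Schema mapping: "price_per_unit" (warehouse_beta) = "unit_price" (warehouse_alpha) = unit cost

Records > $45.58 in warehouse_beta: 4
Records > $45.58 in warehouse_alpha: 2

Total count: 4 + 2 = 6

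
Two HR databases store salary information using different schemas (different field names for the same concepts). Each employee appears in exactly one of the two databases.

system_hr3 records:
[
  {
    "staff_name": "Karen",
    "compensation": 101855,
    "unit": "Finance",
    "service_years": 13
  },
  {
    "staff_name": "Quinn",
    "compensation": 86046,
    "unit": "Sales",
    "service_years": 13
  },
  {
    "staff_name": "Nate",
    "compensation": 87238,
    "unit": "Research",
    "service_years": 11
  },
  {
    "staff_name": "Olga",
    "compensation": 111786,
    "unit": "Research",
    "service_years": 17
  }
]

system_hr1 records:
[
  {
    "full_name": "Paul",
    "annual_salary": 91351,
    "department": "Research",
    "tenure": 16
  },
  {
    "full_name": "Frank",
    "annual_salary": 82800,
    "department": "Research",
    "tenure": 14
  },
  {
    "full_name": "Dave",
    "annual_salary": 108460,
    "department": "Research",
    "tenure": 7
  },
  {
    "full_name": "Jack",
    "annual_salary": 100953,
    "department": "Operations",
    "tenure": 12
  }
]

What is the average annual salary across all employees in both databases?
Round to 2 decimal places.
96311.13

Schema mapping: "compensation" (system_hr3) = "annual_salary" (system_hr1) = annual salary

All salaries: [101855, 86046, 87238, 111786, 91351, 82800, 108460, 100953]
Sum: 770489
Count: 8
Average: 770489 / 8 = 96311.13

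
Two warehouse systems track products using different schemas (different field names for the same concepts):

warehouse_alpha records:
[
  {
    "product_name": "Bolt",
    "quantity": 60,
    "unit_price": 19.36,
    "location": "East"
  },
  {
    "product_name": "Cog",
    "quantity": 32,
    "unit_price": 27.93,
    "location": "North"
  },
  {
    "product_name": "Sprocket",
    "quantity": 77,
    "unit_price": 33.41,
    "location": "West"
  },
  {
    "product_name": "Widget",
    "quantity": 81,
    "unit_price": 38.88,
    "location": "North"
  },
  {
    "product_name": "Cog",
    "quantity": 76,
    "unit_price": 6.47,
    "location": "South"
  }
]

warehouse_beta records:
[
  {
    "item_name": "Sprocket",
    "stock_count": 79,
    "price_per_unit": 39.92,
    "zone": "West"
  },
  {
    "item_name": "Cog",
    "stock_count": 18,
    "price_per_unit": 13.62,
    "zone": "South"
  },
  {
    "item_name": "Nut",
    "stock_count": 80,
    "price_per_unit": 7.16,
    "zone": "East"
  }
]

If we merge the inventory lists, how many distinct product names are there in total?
5

Schema mapping: "product_name" (warehouse_alpha) = "item_name" (warehouse_beta) = product name

Products in warehouse_alpha: ['Bolt', 'Cog', 'Sprocket', 'Widget']
Products in warehouse_beta: ['Cog', 'Nut', 'Sprocket']

Union (unique products): ['Bolt', 'Cog', 'Nut', 'Sprocket', 'Widget']
Count: 5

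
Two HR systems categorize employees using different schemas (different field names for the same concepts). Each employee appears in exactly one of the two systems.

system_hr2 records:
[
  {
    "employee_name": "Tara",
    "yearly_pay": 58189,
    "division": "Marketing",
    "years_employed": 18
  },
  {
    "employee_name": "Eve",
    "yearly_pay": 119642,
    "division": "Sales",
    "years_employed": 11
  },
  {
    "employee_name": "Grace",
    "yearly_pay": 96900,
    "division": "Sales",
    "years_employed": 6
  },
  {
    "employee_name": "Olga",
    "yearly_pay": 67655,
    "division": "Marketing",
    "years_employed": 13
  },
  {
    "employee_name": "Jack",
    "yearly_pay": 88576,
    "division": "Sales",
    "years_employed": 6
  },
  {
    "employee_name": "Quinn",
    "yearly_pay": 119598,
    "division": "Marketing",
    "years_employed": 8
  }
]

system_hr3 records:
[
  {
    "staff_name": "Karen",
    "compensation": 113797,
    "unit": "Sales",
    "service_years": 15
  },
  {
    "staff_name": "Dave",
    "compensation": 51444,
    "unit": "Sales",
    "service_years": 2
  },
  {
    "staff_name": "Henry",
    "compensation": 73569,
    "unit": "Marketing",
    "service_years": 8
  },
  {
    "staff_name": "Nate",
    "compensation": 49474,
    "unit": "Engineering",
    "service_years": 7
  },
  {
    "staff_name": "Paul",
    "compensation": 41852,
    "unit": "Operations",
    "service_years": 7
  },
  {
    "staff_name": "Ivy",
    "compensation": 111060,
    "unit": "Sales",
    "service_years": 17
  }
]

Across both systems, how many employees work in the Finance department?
0

Schema mapping: "division" (system_hr2) = "unit" (system_hr3) = department

Finance employees in system_hr2: 0
Finance employees in system_hr3: 0

Total in Finance: 0 + 0 = 0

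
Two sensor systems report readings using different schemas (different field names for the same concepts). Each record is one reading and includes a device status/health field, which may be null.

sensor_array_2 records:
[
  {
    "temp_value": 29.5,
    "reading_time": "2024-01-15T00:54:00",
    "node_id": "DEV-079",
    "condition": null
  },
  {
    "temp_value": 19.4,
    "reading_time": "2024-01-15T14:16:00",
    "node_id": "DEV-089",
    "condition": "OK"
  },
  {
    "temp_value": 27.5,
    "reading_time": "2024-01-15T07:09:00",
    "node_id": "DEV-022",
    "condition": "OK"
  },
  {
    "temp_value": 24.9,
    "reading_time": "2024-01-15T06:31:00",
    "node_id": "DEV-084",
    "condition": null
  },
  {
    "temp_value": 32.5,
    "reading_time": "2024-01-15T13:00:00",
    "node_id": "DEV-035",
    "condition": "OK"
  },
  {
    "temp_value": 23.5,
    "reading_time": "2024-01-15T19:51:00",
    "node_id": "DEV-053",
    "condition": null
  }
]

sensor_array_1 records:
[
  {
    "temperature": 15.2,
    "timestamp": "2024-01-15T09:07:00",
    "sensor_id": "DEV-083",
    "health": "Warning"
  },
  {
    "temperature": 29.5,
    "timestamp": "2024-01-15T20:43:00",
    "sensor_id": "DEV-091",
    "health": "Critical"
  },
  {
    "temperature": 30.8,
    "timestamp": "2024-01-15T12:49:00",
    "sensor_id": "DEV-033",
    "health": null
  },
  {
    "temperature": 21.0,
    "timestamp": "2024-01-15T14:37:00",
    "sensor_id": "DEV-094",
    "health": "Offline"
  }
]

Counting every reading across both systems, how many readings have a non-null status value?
6

Schema mapping: "condition" (sensor_array_2) = "health" (sensor_array_1) = status

Non-null in sensor_array_2: 3
Non-null in sensor_array_1: 3

Total non-null: 3 + 3 = 6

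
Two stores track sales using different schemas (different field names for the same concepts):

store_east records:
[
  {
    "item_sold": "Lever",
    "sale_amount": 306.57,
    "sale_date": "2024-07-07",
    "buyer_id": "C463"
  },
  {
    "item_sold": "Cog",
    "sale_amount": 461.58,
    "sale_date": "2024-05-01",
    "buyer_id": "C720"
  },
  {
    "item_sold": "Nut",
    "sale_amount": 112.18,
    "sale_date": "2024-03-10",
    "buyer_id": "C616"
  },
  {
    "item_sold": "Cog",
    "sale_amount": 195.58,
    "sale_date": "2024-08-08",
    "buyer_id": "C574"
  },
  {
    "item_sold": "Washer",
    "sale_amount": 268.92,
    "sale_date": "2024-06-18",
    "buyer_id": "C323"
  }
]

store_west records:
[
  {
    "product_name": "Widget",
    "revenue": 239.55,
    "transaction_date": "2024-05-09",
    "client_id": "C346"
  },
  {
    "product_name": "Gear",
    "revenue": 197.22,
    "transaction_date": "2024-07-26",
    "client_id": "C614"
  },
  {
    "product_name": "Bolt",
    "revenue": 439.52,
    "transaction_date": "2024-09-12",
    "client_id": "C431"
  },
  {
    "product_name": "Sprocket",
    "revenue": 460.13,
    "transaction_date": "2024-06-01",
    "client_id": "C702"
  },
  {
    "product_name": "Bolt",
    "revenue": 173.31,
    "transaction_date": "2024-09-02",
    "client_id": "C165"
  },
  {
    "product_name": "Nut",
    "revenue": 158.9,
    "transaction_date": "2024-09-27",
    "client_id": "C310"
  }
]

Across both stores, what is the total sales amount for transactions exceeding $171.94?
2742.38

Schema mapping: "sale_amount" (store_east) = "revenue" (store_west) = sale amount

Sum of sales > $171.94 in store_east: 1232.65
Sum of sales > $171.94 in store_west: 1509.73

Total: 1232.65 + 1509.73 = 2742.38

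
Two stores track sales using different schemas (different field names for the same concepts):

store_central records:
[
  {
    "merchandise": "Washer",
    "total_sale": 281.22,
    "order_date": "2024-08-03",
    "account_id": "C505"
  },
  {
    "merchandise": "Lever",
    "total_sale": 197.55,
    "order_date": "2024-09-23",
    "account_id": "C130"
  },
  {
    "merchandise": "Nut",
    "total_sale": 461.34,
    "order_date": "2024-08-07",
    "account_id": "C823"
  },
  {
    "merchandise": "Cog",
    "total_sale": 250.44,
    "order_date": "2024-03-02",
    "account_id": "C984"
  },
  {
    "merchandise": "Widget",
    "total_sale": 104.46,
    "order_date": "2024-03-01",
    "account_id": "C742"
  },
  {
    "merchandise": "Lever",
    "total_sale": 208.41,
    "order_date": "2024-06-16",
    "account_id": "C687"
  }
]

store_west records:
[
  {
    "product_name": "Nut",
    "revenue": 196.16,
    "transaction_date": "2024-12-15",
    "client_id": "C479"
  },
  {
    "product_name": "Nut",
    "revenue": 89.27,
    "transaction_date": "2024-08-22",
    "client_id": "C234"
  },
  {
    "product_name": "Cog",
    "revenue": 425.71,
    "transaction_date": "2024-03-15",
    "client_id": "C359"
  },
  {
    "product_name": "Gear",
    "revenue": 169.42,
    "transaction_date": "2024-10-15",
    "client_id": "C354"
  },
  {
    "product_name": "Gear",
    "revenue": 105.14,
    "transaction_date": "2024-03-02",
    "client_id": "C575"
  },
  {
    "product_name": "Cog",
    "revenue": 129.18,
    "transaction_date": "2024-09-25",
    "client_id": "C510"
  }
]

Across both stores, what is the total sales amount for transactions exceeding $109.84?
2319.43

Schema mapping: "total_sale" (store_central) = "revenue" (store_west) = sale amount

Sum of sales > $109.84 in store_central: 1398.96
Sum of sales > $109.84 in store_west: 920.47

Total: 1398.96 + 920.47 = 2319.43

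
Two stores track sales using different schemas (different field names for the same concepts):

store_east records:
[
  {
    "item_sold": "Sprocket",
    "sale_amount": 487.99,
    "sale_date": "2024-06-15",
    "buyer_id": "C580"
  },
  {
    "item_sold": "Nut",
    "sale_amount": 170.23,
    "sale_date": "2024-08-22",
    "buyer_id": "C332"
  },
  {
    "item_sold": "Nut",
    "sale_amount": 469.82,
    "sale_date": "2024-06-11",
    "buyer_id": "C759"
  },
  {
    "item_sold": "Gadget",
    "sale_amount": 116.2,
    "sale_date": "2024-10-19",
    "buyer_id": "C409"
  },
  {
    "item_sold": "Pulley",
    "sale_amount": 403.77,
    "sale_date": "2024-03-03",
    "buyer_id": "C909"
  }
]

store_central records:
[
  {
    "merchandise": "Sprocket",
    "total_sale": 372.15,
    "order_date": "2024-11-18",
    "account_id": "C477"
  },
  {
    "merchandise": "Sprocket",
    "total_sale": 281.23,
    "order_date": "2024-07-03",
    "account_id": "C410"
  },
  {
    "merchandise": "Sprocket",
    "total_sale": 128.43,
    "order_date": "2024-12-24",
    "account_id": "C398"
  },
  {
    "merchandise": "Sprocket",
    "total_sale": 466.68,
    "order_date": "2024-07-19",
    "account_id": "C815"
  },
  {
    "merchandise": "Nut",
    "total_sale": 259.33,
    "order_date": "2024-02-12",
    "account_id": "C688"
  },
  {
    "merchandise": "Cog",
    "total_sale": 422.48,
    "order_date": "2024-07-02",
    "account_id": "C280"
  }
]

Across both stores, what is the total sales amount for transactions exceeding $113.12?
3578.31

Schema mapping: "sale_amount" (store_east) = "total_sale" (store_central) = sale amount

Sum of sales > $113.12 in store_east: 1648.01
Sum of sales > $113.12 in store_central: 1930.3

Total: 1648.01 + 1930.3 = 3578.31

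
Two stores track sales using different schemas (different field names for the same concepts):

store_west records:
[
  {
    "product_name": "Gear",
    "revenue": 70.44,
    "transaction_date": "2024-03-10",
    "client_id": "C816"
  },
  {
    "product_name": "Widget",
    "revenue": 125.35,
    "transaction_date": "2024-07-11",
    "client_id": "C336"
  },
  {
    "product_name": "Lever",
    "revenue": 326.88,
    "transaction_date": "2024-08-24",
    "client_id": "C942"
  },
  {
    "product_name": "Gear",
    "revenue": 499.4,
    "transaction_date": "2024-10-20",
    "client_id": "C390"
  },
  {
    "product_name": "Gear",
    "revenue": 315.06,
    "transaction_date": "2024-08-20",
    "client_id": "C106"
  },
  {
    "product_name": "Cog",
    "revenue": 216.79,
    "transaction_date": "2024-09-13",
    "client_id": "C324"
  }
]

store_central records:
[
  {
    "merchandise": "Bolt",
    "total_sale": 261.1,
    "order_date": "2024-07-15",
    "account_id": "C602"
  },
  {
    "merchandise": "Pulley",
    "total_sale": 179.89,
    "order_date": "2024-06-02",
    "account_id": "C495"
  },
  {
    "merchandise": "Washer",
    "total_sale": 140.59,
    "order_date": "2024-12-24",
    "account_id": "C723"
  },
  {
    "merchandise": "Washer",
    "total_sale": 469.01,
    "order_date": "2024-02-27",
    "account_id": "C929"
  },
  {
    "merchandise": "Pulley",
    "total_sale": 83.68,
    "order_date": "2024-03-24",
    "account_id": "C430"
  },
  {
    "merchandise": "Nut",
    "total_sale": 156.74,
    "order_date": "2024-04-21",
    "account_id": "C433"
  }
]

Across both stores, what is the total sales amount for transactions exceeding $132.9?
2565.46

Schema mapping: "revenue" (store_west) = "total_sale" (store_central) = sale amount

Sum of sales > $132.9 in store_west: 1358.13
Sum of sales > $132.9 in store_central: 1207.33

Total: 1358.13 + 1207.33 = 2565.46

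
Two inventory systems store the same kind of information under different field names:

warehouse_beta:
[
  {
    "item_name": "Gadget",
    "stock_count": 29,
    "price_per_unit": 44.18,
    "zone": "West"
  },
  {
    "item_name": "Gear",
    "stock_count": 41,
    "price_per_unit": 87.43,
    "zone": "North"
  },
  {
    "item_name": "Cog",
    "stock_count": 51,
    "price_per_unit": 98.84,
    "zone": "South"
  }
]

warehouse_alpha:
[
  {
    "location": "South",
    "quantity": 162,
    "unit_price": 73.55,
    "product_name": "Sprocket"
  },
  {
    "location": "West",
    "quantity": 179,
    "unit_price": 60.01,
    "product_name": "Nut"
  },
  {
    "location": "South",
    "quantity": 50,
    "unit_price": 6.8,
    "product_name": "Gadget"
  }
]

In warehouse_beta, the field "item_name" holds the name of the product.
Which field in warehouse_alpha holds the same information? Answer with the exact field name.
product_name

In warehouse_beta, "item_name" holds the name of the product.
The fields in warehouse_alpha are: "location", "quantity", "unit_price", "product_name".
"product_name" is the match: the name refers to the same concept and its values are product-name strings (e.g. 'Gadget', 'Nut').
The other fields ("location", "quantity", "unit_price") hold different kinds of data.

So "item_name" in warehouse_beta corresponds to "product_name" in warehouse_alpha.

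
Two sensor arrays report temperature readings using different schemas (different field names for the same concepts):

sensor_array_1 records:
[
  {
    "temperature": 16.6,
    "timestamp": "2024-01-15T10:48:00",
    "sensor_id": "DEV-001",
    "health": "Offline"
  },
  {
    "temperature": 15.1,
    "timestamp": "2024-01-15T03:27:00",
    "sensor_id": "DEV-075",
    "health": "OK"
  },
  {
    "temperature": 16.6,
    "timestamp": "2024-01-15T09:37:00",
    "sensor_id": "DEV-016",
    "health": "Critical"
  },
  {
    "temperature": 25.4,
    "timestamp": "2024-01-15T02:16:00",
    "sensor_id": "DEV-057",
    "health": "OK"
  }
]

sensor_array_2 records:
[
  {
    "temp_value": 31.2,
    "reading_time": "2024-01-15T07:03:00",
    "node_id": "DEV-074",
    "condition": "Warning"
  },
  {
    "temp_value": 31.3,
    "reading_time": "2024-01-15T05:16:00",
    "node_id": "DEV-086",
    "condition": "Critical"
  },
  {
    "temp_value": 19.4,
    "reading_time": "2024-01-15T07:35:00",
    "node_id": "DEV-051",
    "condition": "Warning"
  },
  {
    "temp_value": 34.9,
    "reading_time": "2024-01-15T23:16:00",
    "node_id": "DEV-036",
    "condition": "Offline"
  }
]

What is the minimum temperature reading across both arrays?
15.1

Schema mapping: "temperature" (sensor_array_1) = "temp_value" (sensor_array_2) = temperature reading

Minimum in sensor_array_1: 15.1
Minimum in sensor_array_2: 19.4

Overall minimum: min(15.1, 19.4) = 15.1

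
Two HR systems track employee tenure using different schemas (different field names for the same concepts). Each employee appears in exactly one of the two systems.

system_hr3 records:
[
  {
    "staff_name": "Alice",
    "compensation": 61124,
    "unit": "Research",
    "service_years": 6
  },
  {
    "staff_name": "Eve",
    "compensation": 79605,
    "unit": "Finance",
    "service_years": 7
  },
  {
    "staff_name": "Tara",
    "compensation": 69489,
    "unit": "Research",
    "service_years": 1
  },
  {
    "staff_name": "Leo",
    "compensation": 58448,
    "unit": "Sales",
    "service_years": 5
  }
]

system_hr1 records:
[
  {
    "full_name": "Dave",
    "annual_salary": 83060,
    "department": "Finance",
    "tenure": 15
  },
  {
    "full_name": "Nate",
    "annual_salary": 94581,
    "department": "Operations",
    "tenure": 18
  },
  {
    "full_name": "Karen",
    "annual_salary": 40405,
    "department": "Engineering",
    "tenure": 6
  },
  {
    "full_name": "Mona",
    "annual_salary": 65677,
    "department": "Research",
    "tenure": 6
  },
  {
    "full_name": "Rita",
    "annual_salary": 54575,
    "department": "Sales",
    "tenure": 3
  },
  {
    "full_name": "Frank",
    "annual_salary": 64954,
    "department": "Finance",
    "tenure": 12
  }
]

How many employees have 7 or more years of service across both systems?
4

Reconcile schemas: "service_years" (system_hr3) = "tenure" (system_hr1) = years of service

From system_hr3: 1 employees with >= 7 years
From system_hr1: 3 employees with >= 7 years

Total: 1 + 3 = 4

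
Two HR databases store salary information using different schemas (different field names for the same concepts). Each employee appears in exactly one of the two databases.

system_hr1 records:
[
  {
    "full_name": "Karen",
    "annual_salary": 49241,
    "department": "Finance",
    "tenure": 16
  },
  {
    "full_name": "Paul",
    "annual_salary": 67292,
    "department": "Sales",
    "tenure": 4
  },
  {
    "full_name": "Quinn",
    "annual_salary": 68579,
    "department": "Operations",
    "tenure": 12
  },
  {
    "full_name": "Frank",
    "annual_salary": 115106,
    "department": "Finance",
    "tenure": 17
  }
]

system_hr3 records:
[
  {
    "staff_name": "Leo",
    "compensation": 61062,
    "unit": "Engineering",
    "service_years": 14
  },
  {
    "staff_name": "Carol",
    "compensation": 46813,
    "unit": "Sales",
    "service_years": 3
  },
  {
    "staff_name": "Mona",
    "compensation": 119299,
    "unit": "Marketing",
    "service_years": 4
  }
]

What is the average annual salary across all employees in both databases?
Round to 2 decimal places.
75341.71

Schema mapping: "annual_salary" (system_hr1) = "compensation" (system_hr3) = annual salary

All salaries: [49241, 67292, 68579, 115106, 61062, 46813, 119299]
Sum: 527392
Count: 7
Average: 527392 / 7 = 75341.71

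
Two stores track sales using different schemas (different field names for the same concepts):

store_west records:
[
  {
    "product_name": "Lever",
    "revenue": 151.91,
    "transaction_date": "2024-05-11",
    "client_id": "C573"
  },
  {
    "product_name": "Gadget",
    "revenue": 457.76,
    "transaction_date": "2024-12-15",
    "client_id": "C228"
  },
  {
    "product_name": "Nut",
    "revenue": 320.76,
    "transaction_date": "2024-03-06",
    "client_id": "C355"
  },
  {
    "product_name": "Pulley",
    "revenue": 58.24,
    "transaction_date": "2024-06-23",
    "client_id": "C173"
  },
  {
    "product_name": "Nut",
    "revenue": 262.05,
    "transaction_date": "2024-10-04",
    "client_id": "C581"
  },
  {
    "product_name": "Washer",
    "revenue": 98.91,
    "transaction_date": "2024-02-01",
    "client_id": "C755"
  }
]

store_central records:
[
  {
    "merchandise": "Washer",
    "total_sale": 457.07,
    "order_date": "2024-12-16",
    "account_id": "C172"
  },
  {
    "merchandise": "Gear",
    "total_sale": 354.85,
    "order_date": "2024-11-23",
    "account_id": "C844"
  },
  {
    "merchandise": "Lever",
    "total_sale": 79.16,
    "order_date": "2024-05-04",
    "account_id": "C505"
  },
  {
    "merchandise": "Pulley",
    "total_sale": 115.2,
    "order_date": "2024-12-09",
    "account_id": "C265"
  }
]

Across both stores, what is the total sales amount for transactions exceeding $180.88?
1852.49

Schema mapping: "revenue" (store_west) = "total_sale" (store_central) = sale amount

Sum of sales > $180.88 in store_west: 1040.57
Sum of sales > $180.88 in store_central: 811.92

Total: 1040.57 + 811.92 = 1852.49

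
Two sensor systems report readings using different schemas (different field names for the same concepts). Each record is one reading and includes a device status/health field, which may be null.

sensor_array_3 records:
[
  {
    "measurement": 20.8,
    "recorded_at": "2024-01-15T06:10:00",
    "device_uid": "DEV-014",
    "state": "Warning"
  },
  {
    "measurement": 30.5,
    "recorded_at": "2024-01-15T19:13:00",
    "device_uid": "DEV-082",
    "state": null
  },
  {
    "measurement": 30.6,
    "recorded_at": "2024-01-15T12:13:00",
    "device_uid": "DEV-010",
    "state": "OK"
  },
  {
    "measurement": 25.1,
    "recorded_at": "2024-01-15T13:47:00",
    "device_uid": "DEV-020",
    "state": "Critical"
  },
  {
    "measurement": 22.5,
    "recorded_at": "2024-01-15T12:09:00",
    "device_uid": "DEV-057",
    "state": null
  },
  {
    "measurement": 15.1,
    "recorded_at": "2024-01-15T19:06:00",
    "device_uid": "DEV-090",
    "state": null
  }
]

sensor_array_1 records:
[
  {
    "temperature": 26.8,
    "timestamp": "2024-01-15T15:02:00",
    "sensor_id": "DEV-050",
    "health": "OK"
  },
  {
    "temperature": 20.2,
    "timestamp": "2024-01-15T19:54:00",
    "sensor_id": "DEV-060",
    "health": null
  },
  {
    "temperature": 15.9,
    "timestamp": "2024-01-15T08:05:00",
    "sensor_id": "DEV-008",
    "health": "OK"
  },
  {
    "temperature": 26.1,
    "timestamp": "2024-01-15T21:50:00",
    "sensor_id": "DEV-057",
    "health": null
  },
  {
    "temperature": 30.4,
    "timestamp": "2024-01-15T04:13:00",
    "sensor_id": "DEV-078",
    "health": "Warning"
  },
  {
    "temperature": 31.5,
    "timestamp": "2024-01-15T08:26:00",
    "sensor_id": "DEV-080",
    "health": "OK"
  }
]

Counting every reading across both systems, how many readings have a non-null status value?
7

Schema mapping: "state" (sensor_array_3) = "health" (sensor_array_1) = status

Non-null in sensor_array_3: 3
Non-null in sensor_array_1: 4

Total non-null: 3 + 4 = 7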